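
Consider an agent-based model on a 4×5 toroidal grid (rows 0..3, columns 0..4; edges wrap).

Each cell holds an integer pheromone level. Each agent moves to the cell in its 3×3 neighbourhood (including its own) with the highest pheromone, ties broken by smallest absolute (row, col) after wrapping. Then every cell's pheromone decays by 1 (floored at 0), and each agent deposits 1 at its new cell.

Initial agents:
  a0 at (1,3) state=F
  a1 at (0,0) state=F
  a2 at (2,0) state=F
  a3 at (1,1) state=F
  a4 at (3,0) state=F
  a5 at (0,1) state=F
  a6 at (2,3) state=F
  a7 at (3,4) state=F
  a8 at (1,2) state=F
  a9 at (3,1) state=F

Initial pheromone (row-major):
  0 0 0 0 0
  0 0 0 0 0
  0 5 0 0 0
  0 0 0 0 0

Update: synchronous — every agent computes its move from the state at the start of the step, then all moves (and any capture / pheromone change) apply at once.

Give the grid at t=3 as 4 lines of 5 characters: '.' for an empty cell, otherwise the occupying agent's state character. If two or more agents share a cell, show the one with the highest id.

t=1: a0@(0,2) a1@(0,0) a2@(2,1) a3@(2,1) a4@(2,1) a5@(0,0) a6@(1,2) a7@(0,0) a8@(2,1) a9@(2,1) | pheromone: 3 0 1 0 0 / 0 0 1 0 0 / 0 9 0 0 0 / 0 0 0 0 0
t=2: a0@(0,2) a1@(0,0) a2@(2,1) a3@(2,1) a4@(2,1) a5@(0,0) a6@(2,1) a7@(0,0) a8@(2,1) a9@(2,1) | pheromone: 5 0 1 0 0 / 0 0 0 0 0 / 0 14 0 0 0 / 0 0 0 0 0
t=3: a0@(0,2) a1@(0,0) a2@(2,1) a3@(2,1) a4@(2,1) a5@(0,0) a6@(2,1) a7@(0,0) a8@(2,1) a9@(2,1) | pheromone: 7 0 1 0 0 / 0 0 0 0 0 / 0 19 0 0 0 / 0 0 0 0 0

F.F..
.....
.F...
.....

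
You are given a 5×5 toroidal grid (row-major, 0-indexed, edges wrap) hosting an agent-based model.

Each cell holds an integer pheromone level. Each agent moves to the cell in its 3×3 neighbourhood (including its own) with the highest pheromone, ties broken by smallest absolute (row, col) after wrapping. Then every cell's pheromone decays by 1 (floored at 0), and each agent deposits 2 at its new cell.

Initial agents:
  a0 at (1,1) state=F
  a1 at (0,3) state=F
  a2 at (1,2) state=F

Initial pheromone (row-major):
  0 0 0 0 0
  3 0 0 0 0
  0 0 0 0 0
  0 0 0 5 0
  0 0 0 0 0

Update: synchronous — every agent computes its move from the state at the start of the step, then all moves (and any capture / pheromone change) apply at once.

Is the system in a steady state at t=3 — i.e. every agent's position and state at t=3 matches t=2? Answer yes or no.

t=1: a0@(1,0) a1@(0,2) a2@(0,1) | pheromone: 0 2 2 0 0 / 4 0 0 0 0 / 0 0 0 0 0 / 0 0 0 4 0 / 0 0 0 0 0
t=2: a0@(1,0) a1@(0,1) a2@(1,0) | pheromone: 0 3 1 0 0 / 7 0 0 0 0 / 0 0 0 0 0 / 0 0 0 3 0 / 0 0 0 0 0
t=3: a0@(1,0) a1@(1,0) a2@(1,0) | pheromone: 0 2 0 0 0 / 12 0 0 0 0 / 0 0 0 0 0 / 0 0 0 2 0 / 0 0 0 0 0

no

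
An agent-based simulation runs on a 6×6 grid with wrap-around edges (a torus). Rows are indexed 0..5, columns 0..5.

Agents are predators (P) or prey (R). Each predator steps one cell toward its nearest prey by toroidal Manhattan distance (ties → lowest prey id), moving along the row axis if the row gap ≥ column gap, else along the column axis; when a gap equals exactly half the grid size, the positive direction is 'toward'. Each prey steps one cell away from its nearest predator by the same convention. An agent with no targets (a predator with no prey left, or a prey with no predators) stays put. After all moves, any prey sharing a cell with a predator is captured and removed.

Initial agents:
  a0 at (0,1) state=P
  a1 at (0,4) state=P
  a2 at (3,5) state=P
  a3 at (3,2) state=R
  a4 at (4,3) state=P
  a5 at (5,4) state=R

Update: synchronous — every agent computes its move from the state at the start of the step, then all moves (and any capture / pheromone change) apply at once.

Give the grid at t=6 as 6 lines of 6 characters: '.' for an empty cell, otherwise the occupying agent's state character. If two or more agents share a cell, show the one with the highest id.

t=1: a0@(1,1):P a1@(5,4):P a2@(3,0):P a3@(2,2):R a4@(3,3):P a5@(4,4):R
t=2: a0@(2,1):P a1@(4,4):P a2@(3,1):P a3@(3,2):R a4@(2,3):P a5@(3,4):R
t=3: a0@(3,1):P a1@(3,4):P a2@(3,2):P a4@(3,3):P a5@(2,4):R
t=4: a0@(3,2):P a1@(2,4):P a2@(3,3):P a4@(2,3):P a5@(1,4):R
t=5: a0@(2,2):P a1@(1,4):P a2@(2,3):P a4@(1,3):P a5@(0,4):R
t=6: a0@(1,2):P a1@(0,4):P a2@(1,3):P a4@(0,3):P a5@(5,4):R

...PP.
..PP..
......
......
......
....R.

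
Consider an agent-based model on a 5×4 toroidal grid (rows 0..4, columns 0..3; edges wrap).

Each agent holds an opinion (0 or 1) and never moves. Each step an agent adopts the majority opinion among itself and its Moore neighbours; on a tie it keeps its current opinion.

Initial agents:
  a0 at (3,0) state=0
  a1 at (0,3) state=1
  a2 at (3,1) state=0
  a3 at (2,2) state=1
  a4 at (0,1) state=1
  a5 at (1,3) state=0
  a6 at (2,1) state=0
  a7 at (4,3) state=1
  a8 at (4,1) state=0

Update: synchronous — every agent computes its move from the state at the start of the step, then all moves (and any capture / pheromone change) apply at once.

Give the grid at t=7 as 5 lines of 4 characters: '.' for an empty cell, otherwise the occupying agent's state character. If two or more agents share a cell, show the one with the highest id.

.1.1
...1
.00.
00..
.0.1

t=1: a0@(3,0):0 a1@(0,3):1 a2@(3,1):0 a3@(2,2):0 a4@(0,1):1 a5@(1,3):1 a6@(2,1):0 a7@(4,3):1 a8@(4,1):0
t=2: (unchanged — steady state)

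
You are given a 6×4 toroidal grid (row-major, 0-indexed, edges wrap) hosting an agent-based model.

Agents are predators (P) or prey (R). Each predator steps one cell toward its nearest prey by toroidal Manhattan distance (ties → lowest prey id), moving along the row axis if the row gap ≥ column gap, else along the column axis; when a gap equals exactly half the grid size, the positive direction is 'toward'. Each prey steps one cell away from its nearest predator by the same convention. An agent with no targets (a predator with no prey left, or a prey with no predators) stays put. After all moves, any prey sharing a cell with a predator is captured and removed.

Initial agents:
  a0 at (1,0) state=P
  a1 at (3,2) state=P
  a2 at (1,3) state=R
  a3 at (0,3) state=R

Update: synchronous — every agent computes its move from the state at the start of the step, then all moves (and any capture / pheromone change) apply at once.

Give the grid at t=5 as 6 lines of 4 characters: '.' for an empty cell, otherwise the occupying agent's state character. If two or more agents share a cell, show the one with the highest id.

....
..RP
....
...R
....
....

t=1: a0@(1,3):P a1@(2,2):P a2@(1,2):R a3@(5,3):R
t=2: a0@(1,2):P a1@(1,2):P a2@(1,1):R a3@(4,3):R
t=3: a0@(1,1):P a1@(1,1):P a2@(1,0):R a3@(3,3):R
t=4: a0@(1,0):P a1@(1,0):P a2@(1,3):R a3@(4,3):R
t=5: a0@(1,3):P a1@(1,3):P a2@(1,2):R a3@(3,3):R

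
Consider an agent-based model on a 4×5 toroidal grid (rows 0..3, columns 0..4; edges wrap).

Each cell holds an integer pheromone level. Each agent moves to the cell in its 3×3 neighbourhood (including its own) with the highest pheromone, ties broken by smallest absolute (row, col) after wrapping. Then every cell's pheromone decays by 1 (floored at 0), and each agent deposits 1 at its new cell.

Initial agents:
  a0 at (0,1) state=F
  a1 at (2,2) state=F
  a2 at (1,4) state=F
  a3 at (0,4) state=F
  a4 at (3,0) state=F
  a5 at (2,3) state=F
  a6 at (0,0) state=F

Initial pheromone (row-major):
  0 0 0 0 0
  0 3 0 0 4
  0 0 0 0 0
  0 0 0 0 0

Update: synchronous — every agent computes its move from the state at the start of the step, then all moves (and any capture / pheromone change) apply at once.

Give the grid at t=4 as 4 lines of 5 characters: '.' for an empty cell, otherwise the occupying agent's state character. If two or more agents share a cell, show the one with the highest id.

t=1: a0@(1,1) a1@(1,1) a2@(1,4) a3@(1,4) a4@(0,0) a5@(1,4) a6@(1,4) | pheromone: 1 0 0 0 0 / 0 4 0 0 7 / 0 0 0 0 0 / 0 0 0 0 0
t=2: a0@(1,1) a1@(1,1) a2@(1,4) a3@(1,4) a4@(1,4) a5@(1,4) a6@(1,4) | pheromone: 0 0 0 0 0 / 0 5 0 0 11 / 0 0 0 0 0 / 0 0 0 0 0
t=3: a0@(1,1) a1@(1,1) a2@(1,4) a3@(1,4) a4@(1,4) a5@(1,4) a6@(1,4) | pheromone: 0 0 0 0 0 / 0 6 0 0 15 / 0 0 0 0 0 / 0 0 0 0 0
t=4: a0@(1,1) a1@(1,1) a2@(1,4) a3@(1,4) a4@(1,4) a5@(1,4) a6@(1,4) | pheromone: 0 0 0 0 0 / 0 7 0 0 19 / 0 0 0 0 0 / 0 0 0 0 0

.....
.F..F
.....
.....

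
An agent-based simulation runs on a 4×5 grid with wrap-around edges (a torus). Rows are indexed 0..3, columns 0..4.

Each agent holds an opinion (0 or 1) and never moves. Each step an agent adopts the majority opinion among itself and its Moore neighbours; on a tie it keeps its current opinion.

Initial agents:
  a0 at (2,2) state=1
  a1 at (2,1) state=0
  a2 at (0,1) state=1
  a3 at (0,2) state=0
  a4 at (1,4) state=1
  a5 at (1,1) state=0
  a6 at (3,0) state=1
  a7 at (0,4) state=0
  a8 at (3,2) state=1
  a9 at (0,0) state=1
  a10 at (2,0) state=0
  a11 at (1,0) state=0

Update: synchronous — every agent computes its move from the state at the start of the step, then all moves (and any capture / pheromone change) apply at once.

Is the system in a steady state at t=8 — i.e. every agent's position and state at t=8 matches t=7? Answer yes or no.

t=1: a0@(2,2):1 a1@(2,1):0 a2@(0,1):1 a3@(0,2):0 a4@(1,4):0 a5@(1,1):0 a6@(3,0):1 a7@(0,4):1 a8@(3,2):1 a9@(0,0):1 a10@(2,0):0 a11@(1,0):0
t=2: (unchanged — steady state)

yes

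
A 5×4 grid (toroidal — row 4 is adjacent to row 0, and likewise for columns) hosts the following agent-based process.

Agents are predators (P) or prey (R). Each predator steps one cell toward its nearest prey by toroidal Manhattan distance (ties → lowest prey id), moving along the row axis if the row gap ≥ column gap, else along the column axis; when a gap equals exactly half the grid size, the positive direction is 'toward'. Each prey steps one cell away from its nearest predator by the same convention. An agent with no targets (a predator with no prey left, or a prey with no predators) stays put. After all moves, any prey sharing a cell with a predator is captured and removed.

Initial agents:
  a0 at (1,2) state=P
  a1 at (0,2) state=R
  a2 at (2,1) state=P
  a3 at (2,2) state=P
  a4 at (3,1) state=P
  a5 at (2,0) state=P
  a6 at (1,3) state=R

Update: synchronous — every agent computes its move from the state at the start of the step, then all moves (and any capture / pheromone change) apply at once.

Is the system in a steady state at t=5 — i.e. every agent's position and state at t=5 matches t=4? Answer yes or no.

t=1: a0@(0,2):P a1@(4,2):R a2@(1,1):P a3@(1,2):P a4@(4,1):P a5@(1,0):P
t=2: a0@(4,2):P a1@(3,2):R a2@(0,1):P a3@(0,2):P a4@(4,2):P a5@(0,0):P
t=3: a0@(3,2):P a1@(2,2):R a2@(4,1):P a3@(4,2):P a4@(3,2):P a5@(4,0):P
t=4: a0@(2,2):P a1@(1,2):R a2@(3,1):P a3@(3,2):P a4@(2,2):P a5@(3,0):P
t=5: a0@(1,2):P a1@(0,2):R a2@(2,1):P a3@(2,2):P a4@(1,2):P a5@(2,0):P

no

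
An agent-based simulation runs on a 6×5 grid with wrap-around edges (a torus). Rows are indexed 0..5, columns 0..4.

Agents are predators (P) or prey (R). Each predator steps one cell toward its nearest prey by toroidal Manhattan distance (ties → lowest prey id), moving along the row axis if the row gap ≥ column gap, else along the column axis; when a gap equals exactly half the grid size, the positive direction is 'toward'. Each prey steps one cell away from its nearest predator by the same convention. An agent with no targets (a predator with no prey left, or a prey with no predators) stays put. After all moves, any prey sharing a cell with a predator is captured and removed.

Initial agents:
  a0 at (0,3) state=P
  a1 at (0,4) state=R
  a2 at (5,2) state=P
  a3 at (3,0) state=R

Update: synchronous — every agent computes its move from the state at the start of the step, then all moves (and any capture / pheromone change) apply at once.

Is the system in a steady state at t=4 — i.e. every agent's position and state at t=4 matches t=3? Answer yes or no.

t=1: a0@(0,4):P a1@(0,0):R a2@(5,3):P a3@(2,0):R
t=2: a0@(0,0):P a1@(0,1):R a2@(5,4):P a3@(3,0):R
t=3: a0@(0,1):P a1@(0,2):R a2@(5,0):P a3@(2,0):R
t=4: a0@(0,2):P a1@(0,3):R a2@(5,1):P a3@(3,0):R

no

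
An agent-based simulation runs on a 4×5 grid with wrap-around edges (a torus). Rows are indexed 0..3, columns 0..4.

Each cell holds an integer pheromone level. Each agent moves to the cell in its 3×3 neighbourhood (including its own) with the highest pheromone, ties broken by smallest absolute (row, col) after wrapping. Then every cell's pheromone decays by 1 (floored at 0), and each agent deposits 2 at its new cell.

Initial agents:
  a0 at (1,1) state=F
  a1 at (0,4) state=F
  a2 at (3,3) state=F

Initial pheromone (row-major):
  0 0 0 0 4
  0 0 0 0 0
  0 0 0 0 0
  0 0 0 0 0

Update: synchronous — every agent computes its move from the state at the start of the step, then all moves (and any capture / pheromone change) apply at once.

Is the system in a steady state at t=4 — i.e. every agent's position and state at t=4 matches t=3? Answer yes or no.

yes

t=1: a0@(0,0) a1@(0,4) a2@(0,4) | pheromone: 2 0 0 0 7 / 0 0 0 0 0 / 0 0 0 0 0 / 0 0 0 0 0
t=2: a0@(0,4) a1@(0,4) a2@(0,4) | pheromone: 1 0 0 0 12 / 0 0 0 0 0 / 0 0 0 0 0 / 0 0 0 0 0
t=3: a0@(0,4) a1@(0,4) a2@(0,4) | pheromone: 0 0 0 0 17 / 0 0 0 0 0 / 0 0 0 0 0 / 0 0 0 0 0
t=4: a0@(0,4) a1@(0,4) a2@(0,4) | pheromone: 0 0 0 0 22 / 0 0 0 0 0 / 0 0 0 0 0 / 0 0 0 0 0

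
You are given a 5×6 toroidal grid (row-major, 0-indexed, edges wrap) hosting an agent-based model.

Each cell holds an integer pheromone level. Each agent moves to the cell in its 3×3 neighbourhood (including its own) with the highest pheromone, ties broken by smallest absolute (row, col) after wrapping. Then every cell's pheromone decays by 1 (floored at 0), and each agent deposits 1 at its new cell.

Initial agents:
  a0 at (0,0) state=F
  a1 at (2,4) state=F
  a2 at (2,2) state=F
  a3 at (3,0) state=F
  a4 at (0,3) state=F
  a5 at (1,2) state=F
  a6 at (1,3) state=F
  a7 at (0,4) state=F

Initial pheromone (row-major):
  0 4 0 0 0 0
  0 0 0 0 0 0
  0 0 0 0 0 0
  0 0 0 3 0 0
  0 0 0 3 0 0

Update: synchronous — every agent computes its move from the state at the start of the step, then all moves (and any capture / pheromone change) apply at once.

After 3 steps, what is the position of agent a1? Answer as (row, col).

(3, 3)

t=1: a0@(0,1) a1@(3,3) a2@(3,3) a3@(2,0) a4@(4,3) a5@(0,1) a6@(0,2) a7@(4,3) | pheromone: 0 5 1 0 0 0 / 0 0 0 0 0 0 / 1 0 0 0 0 0 / 0 0 0 4 0 0 / 0 0 0 4 0 0
t=2: a0@(0,1) a1@(3,3) a2@(3,3) a3@(2,0) a4@(3,3) a5@(0,1) a6@(0,1) a7@(3,3) | pheromone: 0 7 0 0 0 0 / 0 0 0 0 0 0 / 1 0 0 0 0 0 / 0 0 0 7 0 0 / 0 0 0 3 0 0
t=3: a0@(0,1) a1@(3,3) a2@(3,3) a3@(2,0) a4@(3,3) a5@(0,1) a6@(0,1) a7@(3,3) | pheromone: 0 9 0 0 0 0 / 0 0 0 0 0 0 / 1 0 0 0 0 0 / 0 0 0 10 0 0 / 0 0 0 2 0 0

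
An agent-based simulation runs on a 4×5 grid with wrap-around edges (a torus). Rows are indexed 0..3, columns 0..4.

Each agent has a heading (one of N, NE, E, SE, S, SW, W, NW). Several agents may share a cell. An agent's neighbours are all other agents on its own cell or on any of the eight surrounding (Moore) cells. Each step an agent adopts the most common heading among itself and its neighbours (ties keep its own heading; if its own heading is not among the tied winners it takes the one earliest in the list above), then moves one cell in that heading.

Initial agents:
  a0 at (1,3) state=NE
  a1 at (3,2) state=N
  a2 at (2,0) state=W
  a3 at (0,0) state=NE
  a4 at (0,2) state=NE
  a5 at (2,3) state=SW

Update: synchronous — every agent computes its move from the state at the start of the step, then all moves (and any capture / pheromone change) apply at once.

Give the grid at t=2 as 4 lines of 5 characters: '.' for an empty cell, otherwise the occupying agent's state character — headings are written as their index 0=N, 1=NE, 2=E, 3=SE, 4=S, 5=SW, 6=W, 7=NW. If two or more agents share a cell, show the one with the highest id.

t=1: a0@(0,4):NE a1@(2,2):N a2@(2,4):W a3@(3,1):NE a4@(3,3):NE a5@(3,2):SW
t=2: a0@(3,0):NE a1@(1,3):NE a2@(2,3):W a3@(2,2):NE a4@(2,4):NE a5@(2,3):NE

.....
...1.
..111
1....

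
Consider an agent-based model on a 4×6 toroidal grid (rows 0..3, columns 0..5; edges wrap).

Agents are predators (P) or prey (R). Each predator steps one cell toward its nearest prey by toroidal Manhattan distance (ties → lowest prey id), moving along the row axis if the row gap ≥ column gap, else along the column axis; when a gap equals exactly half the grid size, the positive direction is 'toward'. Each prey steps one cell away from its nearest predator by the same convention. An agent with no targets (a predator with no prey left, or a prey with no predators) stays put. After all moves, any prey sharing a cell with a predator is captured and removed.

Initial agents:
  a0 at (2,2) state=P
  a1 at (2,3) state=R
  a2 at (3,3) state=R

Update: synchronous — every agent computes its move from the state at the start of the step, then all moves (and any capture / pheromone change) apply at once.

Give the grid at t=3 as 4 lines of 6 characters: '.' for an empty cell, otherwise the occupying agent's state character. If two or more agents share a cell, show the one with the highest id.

t=1: a0@(2,3):P a1@(2,4):R a2@(0,3):R
t=2: a0@(2,4):P a1@(2,5):R a2@(3,3):R
t=3: a0@(2,5):P a1@(2,0):R a2@(0,3):R

...R..
......
R....P
......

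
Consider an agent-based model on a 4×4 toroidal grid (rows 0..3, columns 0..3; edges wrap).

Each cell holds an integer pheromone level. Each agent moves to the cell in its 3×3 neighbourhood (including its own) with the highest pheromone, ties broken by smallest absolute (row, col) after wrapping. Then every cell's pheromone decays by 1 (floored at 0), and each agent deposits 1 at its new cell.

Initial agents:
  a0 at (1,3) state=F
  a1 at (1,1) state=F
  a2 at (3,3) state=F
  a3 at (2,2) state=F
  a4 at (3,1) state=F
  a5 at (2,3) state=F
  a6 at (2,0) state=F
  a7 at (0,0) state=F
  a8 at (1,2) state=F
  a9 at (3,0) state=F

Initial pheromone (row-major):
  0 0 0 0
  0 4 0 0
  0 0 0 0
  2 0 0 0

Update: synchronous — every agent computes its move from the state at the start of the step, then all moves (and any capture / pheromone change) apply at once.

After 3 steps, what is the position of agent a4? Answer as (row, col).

t=1: a0@(0,0) a1@(1,1) a2@(3,0) a3@(1,1) a4@(3,0) a5@(3,0) a6@(1,1) a7@(1,1) a8@(1,1) a9@(3,0) | pheromone: 1 0 0 0 / 0 8 0 0 / 0 0 0 0 / 5 0 0 0
t=2: a0@(1,1) a1@(1,1) a2@(3,0) a3@(1,1) a4@(3,0) a5@(3,0) a6@(1,1) a7@(1,1) a8@(1,1) a9@(3,0) | pheromone: 0 0 0 0 / 0 13 0 0 / 0 0 0 0 / 8 0 0 0
t=3: a0@(1,1) a1@(1,1) a2@(3,0) a3@(1,1) a4@(3,0) a5@(3,0) a6@(1,1) a7@(1,1) a8@(1,1) a9@(3,0) | pheromone: 0 0 0 0 / 0 18 0 0 / 0 0 0 0 / 11 0 0 0

(3, 0)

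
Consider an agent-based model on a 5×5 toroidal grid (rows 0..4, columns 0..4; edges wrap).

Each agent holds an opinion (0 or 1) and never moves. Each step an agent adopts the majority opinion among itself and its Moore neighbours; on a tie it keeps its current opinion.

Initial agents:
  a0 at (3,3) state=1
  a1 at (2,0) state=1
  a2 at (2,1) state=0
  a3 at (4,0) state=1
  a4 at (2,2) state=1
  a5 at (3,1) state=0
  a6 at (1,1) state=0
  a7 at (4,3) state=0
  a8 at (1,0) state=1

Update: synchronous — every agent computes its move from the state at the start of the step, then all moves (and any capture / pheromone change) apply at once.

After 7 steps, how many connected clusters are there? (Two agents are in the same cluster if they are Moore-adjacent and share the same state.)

2

t=1: a0@(3,3):1 a1@(2,0):0 a2@(2,1):0 a3@(4,0):1 a4@(2,2):0 a5@(3,1):1 a6@(1,1):1 a7@(4,3):0 a8@(1,0):1
t=2: a0@(3,3):0 a1@(2,0):1 a2@(2,1):0 a3@(4,0):1 a4@(2,2):1 a5@(3,1):0 a6@(1,1):0 a7@(4,3):0 a8@(1,0):1
t=3: a0@(3,3):0 a1@(2,0):0 a2@(2,1):0 a3@(4,0):1 a4@(2,2):0 a5@(3,1):1 a6@(1,1):1 a7@(4,3):0 a8@(1,0):1
t=4: a0@(3,3):0 a1@(2,0):1 a2@(2,1):0 a3@(4,0):1 a4@(2,2):0 a5@(3,1):0 a6@(1,1):0 a7@(4,3):0 a8@(1,0):1
t=5: a0@(3,3):0 a1@(2,0):0 a2@(2,1):0 a3@(4,0):1 a4@(2,2):0 a5@(3,1):0 a6@(1,1):0 a7@(4,3):0 a8@(1,0):1
t=6: a0@(3,3):0 a1@(2,0):0 a2@(2,1):0 a3@(4,0):1 a4@(2,2):0 a5@(3,1):0 a6@(1,1):0 a7@(4,3):0 a8@(1,0):0
t=7: (unchanged — steady state)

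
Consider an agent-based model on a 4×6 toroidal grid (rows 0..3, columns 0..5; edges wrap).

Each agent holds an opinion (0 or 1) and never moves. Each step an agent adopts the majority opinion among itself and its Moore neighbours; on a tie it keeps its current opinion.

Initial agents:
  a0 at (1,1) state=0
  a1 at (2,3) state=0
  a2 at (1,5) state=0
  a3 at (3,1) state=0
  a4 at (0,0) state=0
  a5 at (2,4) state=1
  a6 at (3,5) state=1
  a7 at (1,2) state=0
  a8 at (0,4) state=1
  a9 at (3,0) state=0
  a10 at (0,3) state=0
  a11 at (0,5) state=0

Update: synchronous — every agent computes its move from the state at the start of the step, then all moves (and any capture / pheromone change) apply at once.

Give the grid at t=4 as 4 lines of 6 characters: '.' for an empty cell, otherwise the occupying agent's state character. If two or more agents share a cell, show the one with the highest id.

0..000
.00..0
...00.
00...0

t=1: a0@(1,1):0 a1@(2,3):0 a2@(1,5):0 a3@(3,1):0 a4@(0,0):0 a5@(2,4):1 a6@(3,5):1 a7@(1,2):0 a8@(0,4):0 a9@(3,0):0 a10@(0,3):0 a11@(0,5):0
t=2: a0@(1,1):0 a1@(2,3):0 a2@(1,5):0 a3@(3,1):0 a4@(0,0):0 a5@(2,4):1 a6@(3,5):0 a7@(1,2):0 a8@(0,4):0 a9@(3,0):0 a10@(0,3):0 a11@(0,5):0
t=3: a0@(1,1):0 a1@(2,3):0 a2@(1,5):0 a3@(3,1):0 a4@(0,0):0 a5@(2,4):0 a6@(3,5):0 a7@(1,2):0 a8@(0,4):0 a9@(3,0):0 a10@(0,3):0 a11@(0,5):0
t=4: (unchanged — steady state)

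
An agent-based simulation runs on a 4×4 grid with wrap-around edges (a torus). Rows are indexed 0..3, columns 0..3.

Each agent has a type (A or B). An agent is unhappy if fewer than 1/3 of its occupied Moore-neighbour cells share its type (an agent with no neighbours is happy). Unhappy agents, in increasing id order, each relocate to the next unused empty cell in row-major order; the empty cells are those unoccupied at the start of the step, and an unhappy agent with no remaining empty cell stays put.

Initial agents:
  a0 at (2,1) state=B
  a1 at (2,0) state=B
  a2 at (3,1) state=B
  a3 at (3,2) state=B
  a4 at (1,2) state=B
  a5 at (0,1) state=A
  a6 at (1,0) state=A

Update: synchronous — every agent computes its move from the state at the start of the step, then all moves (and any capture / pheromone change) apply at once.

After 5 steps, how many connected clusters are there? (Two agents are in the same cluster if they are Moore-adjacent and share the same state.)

t=1: a0@(2,1):B a1@(2,0):B a2@(3,1):B a3@(3,2):B a4@(1,2):B a5@(0,0):A a6@(1,0):A
t=2: (unchanged — steady state)

2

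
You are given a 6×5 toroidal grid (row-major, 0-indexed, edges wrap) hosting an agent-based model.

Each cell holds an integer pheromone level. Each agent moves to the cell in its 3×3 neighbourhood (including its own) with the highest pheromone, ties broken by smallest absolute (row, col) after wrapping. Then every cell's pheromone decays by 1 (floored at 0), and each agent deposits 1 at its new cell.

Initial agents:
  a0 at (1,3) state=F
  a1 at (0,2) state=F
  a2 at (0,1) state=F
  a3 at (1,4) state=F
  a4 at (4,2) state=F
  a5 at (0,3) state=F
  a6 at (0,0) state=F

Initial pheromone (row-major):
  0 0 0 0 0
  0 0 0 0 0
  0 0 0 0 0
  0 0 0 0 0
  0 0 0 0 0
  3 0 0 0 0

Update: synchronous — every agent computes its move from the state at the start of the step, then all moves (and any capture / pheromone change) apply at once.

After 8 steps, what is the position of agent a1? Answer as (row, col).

(5, 0)

t=1: a0@(0,2) a1@(0,1) a2@(5,0) a3@(0,0) a4@(3,1) a5@(0,2) a6@(5,0) | pheromone: 1 1 2 0 0 / 0 0 0 0 0 / 0 0 0 0 0 / 0 1 0 0 0 / 0 0 0 0 0 / 4 0 0 0 0
t=2: a0@(0,2) a1@(5,0) a2@(5,0) a3@(5,0) a4@(3,1) a5@(0,2) a6@(5,0) | pheromone: 0 0 3 0 0 / 0 0 0 0 0 / 0 0 0 0 0 / 0 1 0 0 0 / 0 0 0 0 0 / 7 0 0 0 0
t=3: a0@(0,2) a1@(5,0) a2@(5,0) a3@(5,0) a4@(3,1) a5@(0,2) a6@(5,0) | pheromone: 0 0 4 0 0 / 0 0 0 0 0 / 0 0 0 0 0 / 0 1 0 0 0 / 0 0 0 0 0 / 10 0 0 0 0
t=4: a0@(0,2) a1@(5,0) a2@(5,0) a3@(5,0) a4@(3,1) a5@(0,2) a6@(5,0) | pheromone: 0 0 5 0 0 / 0 0 0 0 0 / 0 0 0 0 0 / 0 1 0 0 0 / 0 0 0 0 0 / 13 0 0 0 0
t=5: a0@(0,2) a1@(5,0) a2@(5,0) a3@(5,0) a4@(3,1) a5@(0,2) a6@(5,0) | pheromone: 0 0 6 0 0 / 0 0 0 0 0 / 0 0 0 0 0 / 0 1 0 0 0 / 0 0 0 0 0 / 16 0 0 0 0
t=6: a0@(0,2) a1@(5,0) a2@(5,0) a3@(5,0) a4@(3,1) a5@(0,2) a6@(5,0) | pheromone: 0 0 7 0 0 / 0 0 0 0 0 / 0 0 0 0 0 / 0 1 0 0 0 / 0 0 0 0 0 / 19 0 0 0 0
t=7: a0@(0,2) a1@(5,0) a2@(5,0) a3@(5,0) a4@(3,1) a5@(0,2) a6@(5,0) | pheromone: 0 0 8 0 0 / 0 0 0 0 0 / 0 0 0 0 0 / 0 1 0 0 0 / 0 0 0 0 0 / 22 0 0 0 0
t=8: a0@(0,2) a1@(5,0) a2@(5,0) a3@(5,0) a4@(3,1) a5@(0,2) a6@(5,0) | pheromone: 0 0 9 0 0 / 0 0 0 0 0 / 0 0 0 0 0 / 0 1 0 0 0 / 0 0 0 0 0 / 25 0 0 0 0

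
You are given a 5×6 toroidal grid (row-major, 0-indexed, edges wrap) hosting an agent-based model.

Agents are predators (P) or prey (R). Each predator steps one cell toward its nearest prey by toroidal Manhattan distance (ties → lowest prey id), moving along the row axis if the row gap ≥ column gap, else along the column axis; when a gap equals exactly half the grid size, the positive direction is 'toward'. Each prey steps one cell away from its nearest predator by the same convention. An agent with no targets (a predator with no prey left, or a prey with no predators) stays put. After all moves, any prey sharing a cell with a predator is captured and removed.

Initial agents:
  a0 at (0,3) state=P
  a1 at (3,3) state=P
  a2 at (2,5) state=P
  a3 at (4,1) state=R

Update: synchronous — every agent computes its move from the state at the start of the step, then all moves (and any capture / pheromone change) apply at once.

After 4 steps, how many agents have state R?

0

t=1: a0@(0,2):P a1@(3,2):P a2@(3,5):P a3@(4,0):R
t=2: a0@(0,1):P a1@(3,1):P a2@(4,5):P a3@(0,0):R
t=3: a0@(0,0):P a1@(4,1):P a2@(0,5):P
t=4: (unchanged — steady state)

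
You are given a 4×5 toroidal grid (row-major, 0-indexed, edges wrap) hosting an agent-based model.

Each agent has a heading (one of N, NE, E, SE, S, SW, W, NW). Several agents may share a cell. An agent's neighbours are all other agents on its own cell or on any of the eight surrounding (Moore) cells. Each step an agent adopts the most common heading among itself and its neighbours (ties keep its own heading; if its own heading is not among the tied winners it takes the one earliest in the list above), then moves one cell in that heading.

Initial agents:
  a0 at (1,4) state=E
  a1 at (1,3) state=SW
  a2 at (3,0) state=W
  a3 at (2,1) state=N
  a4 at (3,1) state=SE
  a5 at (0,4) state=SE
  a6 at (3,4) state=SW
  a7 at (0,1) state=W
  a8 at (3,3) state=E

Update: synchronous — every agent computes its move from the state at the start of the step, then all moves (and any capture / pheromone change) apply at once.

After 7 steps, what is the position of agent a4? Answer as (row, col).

t=1: a0@(1,0):E a1@(2,2):SW a2@(3,4):W a3@(1,1):N a4@(3,0):W a5@(0,0):E a6@(0,3):SW a7@(0,0):W a8@(3,4):E
t=2: a0@(1,1):E a1@(3,1):SW a2@(3,3):W a3@(1,2):E a4@(3,4):W a5@(0,1):E a6@(1,2):SW a7@(0,4):W a8@(3,3):W
t=3: a0@(1,2):E a1@(0,0):SW a2@(3,2):W a3@(1,3):E a4@(3,3):W a5@(0,2):E a6@(1,3):E a7@(0,3):W a8@(3,2):W
t=4: a0@(1,3):E a1@(1,4):SW a2@(3,1):W a3@(1,4):E a4@(3,2):W a5@(0,3):E a6@(1,4):E a7@(0,2):W a8@(3,1):W
t=5: a0@(1,4):E a1@(1,0):E a2@(3,0):W a3@(1,0):E a4@(3,1):W a5@(0,4):E a6@(1,0):E a7@(0,1):W a8@(3,0):W
t=6: a0@(1,0):E a1@(1,1):E a2@(3,4):W a3@(1,1):E a4@(3,0):W a5@(0,0):E a6@(1,1):E a7@(0,0):W a8@(3,4):W
t=7: a0@(1,1):E a1@(1,2):E a2@(3,3):W a3@(1,2):E a4@(3,4):W a5@(0,1):E a6@(1,2):E a7@(0,1):E a8@(3,3):W

(3, 4)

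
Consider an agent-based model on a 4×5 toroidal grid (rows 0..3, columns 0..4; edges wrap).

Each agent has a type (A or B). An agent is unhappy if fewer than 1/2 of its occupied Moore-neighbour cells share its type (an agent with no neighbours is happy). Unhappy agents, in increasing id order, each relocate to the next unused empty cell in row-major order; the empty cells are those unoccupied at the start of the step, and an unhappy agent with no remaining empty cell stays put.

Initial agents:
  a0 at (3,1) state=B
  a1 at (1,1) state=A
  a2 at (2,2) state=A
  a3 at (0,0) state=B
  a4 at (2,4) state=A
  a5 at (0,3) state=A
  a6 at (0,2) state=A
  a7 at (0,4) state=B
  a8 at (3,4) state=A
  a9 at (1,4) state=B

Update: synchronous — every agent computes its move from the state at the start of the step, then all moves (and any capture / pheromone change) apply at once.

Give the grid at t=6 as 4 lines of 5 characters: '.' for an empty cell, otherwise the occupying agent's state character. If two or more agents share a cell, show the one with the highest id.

BAAAB
BAA.B
..A..
.....

t=1: a0@(0,1):B a1@(1,1):A a2@(2,2):A a3@(0,0):B a4@(2,4):A a5@(0,3):A a6@(0,2):A a7@(0,4):B a8@(3,4):A a9@(1,4):B
t=2: a0@(1,0):B a1@(1,1):A a2@(2,2):A a3@(0,0):B a4@(2,4):A a5@(0,3):A a6@(0,2):A a7@(0,4):B a8@(3,4):A a9@(1,4):B
t=3: a0@(1,0):B a1@(1,1):A a2@(2,2):A a3@(0,0):B a4@(0,1):A a5@(0,3):A a6@(0,2):A a7@(0,4):B a8@(3,4):A a9@(1,4):B
t=4: a0@(1,0):B a1@(1,1):A a2@(2,2):A a3@(0,0):B a4@(0,1):A a5@(0,3):A a6@(0,2):A a7@(0,4):B a8@(1,2):A a9@(1,4):B
t=5: (unchanged — steady state)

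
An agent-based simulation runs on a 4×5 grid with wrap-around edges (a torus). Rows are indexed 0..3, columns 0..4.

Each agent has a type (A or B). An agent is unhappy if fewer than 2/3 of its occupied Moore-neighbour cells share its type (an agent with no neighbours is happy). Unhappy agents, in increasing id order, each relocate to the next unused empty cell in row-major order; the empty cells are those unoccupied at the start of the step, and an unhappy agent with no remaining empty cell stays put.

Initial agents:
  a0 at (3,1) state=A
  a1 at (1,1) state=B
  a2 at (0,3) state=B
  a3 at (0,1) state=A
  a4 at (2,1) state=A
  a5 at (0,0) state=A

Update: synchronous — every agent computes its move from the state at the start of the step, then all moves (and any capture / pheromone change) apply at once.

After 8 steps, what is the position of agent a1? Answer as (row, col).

t=1: a0@(3,1):A a1@(0,2):B a2@(0,3):B a3@(0,1):A a4@(0,4):A a5@(0,0):A
t=2: a0@(3,1):A a1@(1,0):B a2@(1,1):B a3@(0,1):A a4@(1,2):A a5@(0,0):A
t=3: a0@(3,1):A a1@(0,2):B a2@(0,3):B a3@(0,4):A a4@(1,3):A a5@(1,4):A
t=4: a0@(0,0):A a1@(0,1):B a2@(1,0):B a3@(0,4):A a4@(1,1):A a5@(1,4):A
t=5: a0@(0,2):A a1@(0,3):B a2@(1,2):B a3@(0,4):A a4@(1,3):A a5@(1,4):A
t=6: a0@(0,0):A a1@(0,1):B a2@(1,0):B a3@(0,4):A a4@(1,1):A a5@(1,4):A
t=7: a0@(0,2):A a1@(0,3):B a2@(1,2):B a3@(0,4):A a4@(1,3):A a5@(1,4):A
t=8: a0@(0,0):A a1@(0,1):B a2@(1,0):B a3@(0,4):A a4@(1,1):A a5@(1,4):A

(0, 1)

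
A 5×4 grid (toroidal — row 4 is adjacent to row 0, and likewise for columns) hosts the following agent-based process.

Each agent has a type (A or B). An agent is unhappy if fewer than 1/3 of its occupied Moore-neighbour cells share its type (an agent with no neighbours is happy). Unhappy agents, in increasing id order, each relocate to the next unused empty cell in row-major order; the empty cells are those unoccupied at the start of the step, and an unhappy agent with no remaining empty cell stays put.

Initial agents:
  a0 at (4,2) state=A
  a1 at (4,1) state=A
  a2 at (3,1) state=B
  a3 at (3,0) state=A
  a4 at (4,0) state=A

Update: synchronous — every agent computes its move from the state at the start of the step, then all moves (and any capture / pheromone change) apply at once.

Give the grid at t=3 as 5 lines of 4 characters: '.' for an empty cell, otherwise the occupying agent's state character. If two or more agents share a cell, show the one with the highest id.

t=1: a0@(4,2):A a1@(4,1):A a2@(0,0):B a3@(3,0):A a4@(4,0):A
t=2: a0@(4,2):A a1@(4,1):A a2@(0,1):B a3@(3,0):A a4@(4,0):A
t=3: a0@(4,2):A a1@(4,1):A a2@(0,0):B a3@(3,0):A a4@(4,0):A

B...
....
....
A...
AAA.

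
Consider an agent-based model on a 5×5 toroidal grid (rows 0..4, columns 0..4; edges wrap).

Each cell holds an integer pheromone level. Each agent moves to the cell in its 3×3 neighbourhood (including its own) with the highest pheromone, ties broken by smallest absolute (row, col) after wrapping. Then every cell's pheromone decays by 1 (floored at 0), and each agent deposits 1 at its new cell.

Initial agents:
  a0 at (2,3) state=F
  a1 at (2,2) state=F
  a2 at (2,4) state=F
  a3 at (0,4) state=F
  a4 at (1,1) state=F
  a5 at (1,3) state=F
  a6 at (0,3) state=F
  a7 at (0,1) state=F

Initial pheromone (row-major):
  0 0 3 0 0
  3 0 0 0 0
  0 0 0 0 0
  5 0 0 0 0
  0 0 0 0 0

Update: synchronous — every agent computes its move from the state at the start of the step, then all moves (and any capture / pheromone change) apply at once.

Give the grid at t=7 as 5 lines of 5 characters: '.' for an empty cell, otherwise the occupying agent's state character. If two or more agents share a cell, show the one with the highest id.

t=1: a0@(1,2) a1@(1,1) a2@(3,0) a3@(1,0) a4@(0,2) a5@(0,2) a6@(0,2) a7@(0,2) | pheromone: 0 0 6 0 0 / 3 1 1 0 0 / 0 0 0 0 0 / 5 0 0 0 0 / 0 0 0 0 0
t=2: a0@(0,2) a1@(0,2) a2@(3,0) a3@(1,0) a4@(0,2) a5@(0,2) a6@(0,2) a7@(0,2) | pheromone: 0 0 11 0 0 / 3 0 0 0 0 / 0 0 0 0 0 / 5 0 0 0 0 / 0 0 0 0 0
t=3: a0@(0,2) a1@(0,2) a2@(3,0) a3@(1,0) a4@(0,2) a5@(0,2) a6@(0,2) a7@(0,2) | pheromone: 0 0 16 0 0 / 3 0 0 0 0 / 0 0 0 0 0 / 5 0 0 0 0 / 0 0 0 0 0
t=4: a0@(0,2) a1@(0,2) a2@(3,0) a3@(1,0) a4@(0,2) a5@(0,2) a6@(0,2) a7@(0,2) | pheromone: 0 0 21 0 0 / 3 0 0 0 0 / 0 0 0 0 0 / 5 0 0 0 0 / 0 0 0 0 0
t=5: a0@(0,2) a1@(0,2) a2@(3,0) a3@(1,0) a4@(0,2) a5@(0,2) a6@(0,2) a7@(0,2) | pheromone: 0 0 26 0 0 / 3 0 0 0 0 / 0 0 0 0 0 / 5 0 0 0 0 / 0 0 0 0 0
t=6: a0@(0,2) a1@(0,2) a2@(3,0) a3@(1,0) a4@(0,2) a5@(0,2) a6@(0,2) a7@(0,2) | pheromone: 0 0 31 0 0 / 3 0 0 0 0 / 0 0 0 0 0 / 5 0 0 0 0 / 0 0 0 0 0
t=7: a0@(0,2) a1@(0,2) a2@(3,0) a3@(1,0) a4@(0,2) a5@(0,2) a6@(0,2) a7@(0,2) | pheromone: 0 0 36 0 0 / 3 0 0 0 0 / 0 0 0 0 0 / 5 0 0 0 0 / 0 0 0 0 0

..F..
F....
.....
F....
.....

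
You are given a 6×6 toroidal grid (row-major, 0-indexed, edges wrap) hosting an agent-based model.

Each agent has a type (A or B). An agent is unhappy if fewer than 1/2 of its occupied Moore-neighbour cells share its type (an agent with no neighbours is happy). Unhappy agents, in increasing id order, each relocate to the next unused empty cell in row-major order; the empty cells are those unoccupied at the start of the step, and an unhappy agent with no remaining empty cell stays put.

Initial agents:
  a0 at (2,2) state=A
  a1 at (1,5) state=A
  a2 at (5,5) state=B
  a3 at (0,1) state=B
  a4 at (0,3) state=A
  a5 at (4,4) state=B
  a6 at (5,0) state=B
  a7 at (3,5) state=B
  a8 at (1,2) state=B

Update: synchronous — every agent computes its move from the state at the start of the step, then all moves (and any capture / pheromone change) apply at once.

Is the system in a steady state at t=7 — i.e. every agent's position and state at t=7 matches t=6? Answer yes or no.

yes

t=1: a0@(0,0):A a1@(1,5):A a2@(5,5):B a3@(0,1):B a4@(0,2):A a5@(4,4):B a6@(5,0):B a7@(3,5):B a8@(0,4):B
t=2: a0@(0,3):A a1@(1,5):A a2@(5,5):B a3@(0,5):B a4@(1,0):A a5@(4,4):B a6@(5,0):B a7@(3,5):B a8@(0,4):B
t=3: a0@(0,0):A a1@(0,1):A a2@(5,5):B a3@(0,5):B a4@(1,0):A a5@(4,4):B a6@(5,0):B a7@(3,5):B a8@(0,4):B
t=4: a0@(0,2):A a1@(0,1):A a2@(5,5):B a3@(0,5):B a4@(1,0):A a5@(4,4):B a6@(5,0):B a7@(3,5):B a8@(0,4):B
t=5: (unchanged — steady state)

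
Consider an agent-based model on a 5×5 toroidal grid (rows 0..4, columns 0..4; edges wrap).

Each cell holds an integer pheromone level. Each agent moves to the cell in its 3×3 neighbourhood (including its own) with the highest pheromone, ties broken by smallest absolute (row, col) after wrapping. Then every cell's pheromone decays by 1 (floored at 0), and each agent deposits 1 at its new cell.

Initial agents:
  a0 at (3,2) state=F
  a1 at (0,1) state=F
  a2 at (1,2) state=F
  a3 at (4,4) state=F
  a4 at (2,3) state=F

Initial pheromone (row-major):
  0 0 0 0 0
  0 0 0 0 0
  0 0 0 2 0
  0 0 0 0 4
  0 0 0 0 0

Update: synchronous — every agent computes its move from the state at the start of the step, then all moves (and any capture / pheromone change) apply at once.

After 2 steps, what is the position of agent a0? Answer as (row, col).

(3, 4)

t=1: a0@(2,3) a1@(0,0) a2@(2,3) a3@(3,4) a4@(3,4) | pheromone: 1 0 0 0 0 / 0 0 0 0 0 / 0 0 0 3 0 / 0 0 0 0 5 / 0 0 0 0 0
t=2: a0@(3,4) a1@(0,0) a2@(3,4) a3@(3,4) a4@(3,4) | pheromone: 1 0 0 0 0 / 0 0 0 0 0 / 0 0 0 2 0 / 0 0 0 0 8 / 0 0 0 0 0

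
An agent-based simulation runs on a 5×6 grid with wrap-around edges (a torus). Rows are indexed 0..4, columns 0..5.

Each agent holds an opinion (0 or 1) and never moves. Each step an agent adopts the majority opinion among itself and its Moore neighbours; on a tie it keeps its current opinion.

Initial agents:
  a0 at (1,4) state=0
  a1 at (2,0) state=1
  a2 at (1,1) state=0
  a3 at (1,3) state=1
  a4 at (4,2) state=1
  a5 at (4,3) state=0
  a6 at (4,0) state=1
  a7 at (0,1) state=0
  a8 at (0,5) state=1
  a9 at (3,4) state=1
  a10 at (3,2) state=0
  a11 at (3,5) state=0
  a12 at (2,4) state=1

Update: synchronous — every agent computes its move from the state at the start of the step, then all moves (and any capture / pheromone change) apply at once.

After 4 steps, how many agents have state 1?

7

t=1: a0@(1,4):1 a1@(2,0):0 a2@(1,1):0 a3@(1,3):1 a4@(4,2):0 a5@(4,3):0 a6@(4,0):1 a7@(0,1):0 a8@(0,5):1 a9@(3,4):1 a10@(3,2):0 a11@(3,5):1 a12@(2,4):1
t=2: (unchanged — steady state)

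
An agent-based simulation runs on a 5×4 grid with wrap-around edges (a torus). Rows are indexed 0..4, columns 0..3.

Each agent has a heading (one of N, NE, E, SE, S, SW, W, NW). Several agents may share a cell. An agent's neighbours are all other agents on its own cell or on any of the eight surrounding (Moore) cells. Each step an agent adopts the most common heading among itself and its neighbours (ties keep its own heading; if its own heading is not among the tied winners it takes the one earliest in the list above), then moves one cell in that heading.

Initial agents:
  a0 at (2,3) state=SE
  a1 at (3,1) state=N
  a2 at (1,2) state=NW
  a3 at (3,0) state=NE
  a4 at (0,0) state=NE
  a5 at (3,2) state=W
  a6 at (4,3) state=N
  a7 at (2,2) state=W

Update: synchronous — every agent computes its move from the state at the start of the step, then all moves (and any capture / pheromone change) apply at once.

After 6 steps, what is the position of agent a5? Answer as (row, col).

(3, 0)

t=1: a0@(2,2):W a1@(3,0):W a2@(0,1):NW a3@(2,0):N a4@(4,1):NE a5@(3,1):W a6@(3,0):NE a7@(2,1):W
t=2: a0@(2,1):W a1@(3,3):W a2@(4,0):NW a3@(2,3):W a4@(3,2):NE a5@(3,0):W a6@(3,3):W a7@(2,0):W
t=3: a0@(2,0):W a1@(3,2):W a2@(4,3):W a3@(2,2):W a4@(3,1):W a5@(3,3):W a6@(3,2):W a7@(2,3):W
t=4: a0@(2,3):W a1@(3,1):W a2@(4,2):W a3@(2,1):W a4@(3,0):W a5@(3,2):W a6@(3,1):W a7@(2,2):W
t=5: a0@(2,2):W a1@(3,0):W a2@(4,1):W a3@(2,0):W a4@(3,3):W a5@(3,1):W a6@(3,0):W a7@(2,1):W
t=6: a0@(2,1):W a1@(3,3):W a2@(4,0):W a3@(2,3):W a4@(3,2):W a5@(3,0):W a6@(3,3):W a7@(2,0):W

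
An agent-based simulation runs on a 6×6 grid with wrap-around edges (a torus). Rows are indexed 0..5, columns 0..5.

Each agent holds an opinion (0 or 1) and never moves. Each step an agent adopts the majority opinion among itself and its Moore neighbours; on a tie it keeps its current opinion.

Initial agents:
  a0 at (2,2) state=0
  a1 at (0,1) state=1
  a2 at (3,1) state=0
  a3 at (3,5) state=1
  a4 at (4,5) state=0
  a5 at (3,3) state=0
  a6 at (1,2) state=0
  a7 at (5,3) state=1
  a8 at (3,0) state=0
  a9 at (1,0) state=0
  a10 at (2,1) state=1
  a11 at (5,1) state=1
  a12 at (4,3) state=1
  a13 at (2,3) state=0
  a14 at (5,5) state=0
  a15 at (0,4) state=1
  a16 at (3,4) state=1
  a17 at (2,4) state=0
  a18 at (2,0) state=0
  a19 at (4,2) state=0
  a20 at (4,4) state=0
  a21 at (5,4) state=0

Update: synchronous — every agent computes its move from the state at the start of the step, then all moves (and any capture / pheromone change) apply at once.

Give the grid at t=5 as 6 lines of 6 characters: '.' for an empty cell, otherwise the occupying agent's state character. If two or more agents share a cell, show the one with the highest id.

t=1: a0@(2,2):0 a1@(0,1):1 a2@(3,1):0 a3@(3,5):0 a4@(4,5):0 a5@(3,3):0 a6@(1,2):0 a7@(5,3):1 a8@(3,0):0 a9@(1,0):0 a10@(2,1):0 a11@(5,1):1 a12@(4,3):0 a13@(2,3):0 a14@(5,5):0 a15@(0,4):1 a16@(3,4):0 a17@(2,4):0 a18@(2,0):0 a19@(4,2):0 a20@(4,4):0 a21@(5,4):0
t=2: a0@(2,2):0 a1@(0,1):1 a2@(3,1):0 a3@(3,5):0 a4@(4,5):0 a5@(3,3):0 a6@(1,2):0 a7@(5,3):0 a8@(3,0):0 a9@(1,0):0 a10@(2,1):0 a11@(5,1):1 a12@(4,3):0 a13@(2,3):0 a14@(5,5):0 a15@(0,4):1 a16@(3,4):0 a17@(2,4):0 a18@(2,0):0 a19@(4,2):0 a20@(4,4):0 a21@(5,4):0
t=3: a0@(2,2):0 a1@(0,1):1 a2@(3,1):0 a3@(3,5):0 a4@(4,5):0 a5@(3,3):0 a6@(1,2):0 a7@(5,3):0 a8@(3,0):0 a9@(1,0):0 a10@(2,1):0 a11@(5,1):1 a12@(4,3):0 a13@(2,3):0 a14@(5,5):0 a15@(0,4):0 a16@(3,4):0 a17@(2,4):0 a18@(2,0):0 a19@(4,2):0 a20@(4,4):0 a21@(5,4):0
t=4: (unchanged — steady state)

.1..0.
0.0...
00000.
00.000
..0000
.1.000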